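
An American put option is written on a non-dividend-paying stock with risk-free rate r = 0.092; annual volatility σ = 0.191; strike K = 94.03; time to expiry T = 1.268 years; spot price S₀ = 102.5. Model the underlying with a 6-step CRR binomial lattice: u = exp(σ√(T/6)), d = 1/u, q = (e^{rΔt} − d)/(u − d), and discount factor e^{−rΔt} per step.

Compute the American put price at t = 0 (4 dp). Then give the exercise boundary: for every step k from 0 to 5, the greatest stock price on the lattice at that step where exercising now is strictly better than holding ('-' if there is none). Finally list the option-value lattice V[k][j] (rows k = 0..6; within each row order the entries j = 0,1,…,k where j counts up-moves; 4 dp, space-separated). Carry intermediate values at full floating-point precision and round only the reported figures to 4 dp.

price = 2.3262
boundary = - - - 78.7634 85.9919 78.7634
tree:
2.3262
4.5028 0.8893
8.4490 1.9072 0.2107
15.2666 3.9871 0.5237 0.0000
21.8874 8.0381 1.3015 0.0000 0.0000
27.9517 15.2666 3.2344 0.0000 0.0000 0.0000
33.5063 21.8874 8.0381 0.0000 0.0000 0.0000 0.0000

Δt=0.21133, u=1.09177, d=0.91594, q=0.58972, disc=e^(-rΔt)=0.98075
k=6 terminal: V=max(K-S,0) → 33.5063 21.8874 8.0381 0.0000 0.0000 0.0000 0.0000
k=5: j=0 S=66.0783 intr=27.9517 cont=26.1412 V=27.9517[EX]; j=1 S=78.7634 intr=15.2666 cont=13.4560 V=15.2666[EX]; j=2 S=93.8838 intr=0.1462 cont=3.2344 V=3.2344[hold]; j=3 S=111.9069 intr=0.0000 cont=0.0000 V=0.0000[hold]; j=4 S=133.3899 intr=0.0000 cont=0.0000 V=0.0000[hold]; j=5 S=158.9971 intr=0.0000 cont=0.0000 V=0.0000[hold]  S*(5)=78.7634
k=4: j=0 S=72.1426 intr=21.8874 cont=20.0769 V=21.8874[EX]; j=1 S=85.9919 intr=8.0381 cont=8.0136 V=8.0381[EX]; j=2 S=102.5000 intr=0.0000 cont=1.3015 V=1.3015[hold]; j=3 S=122.1771 intr=0.0000 cont=0.0000 V=0.0000[hold]; j=4 S=145.6318 intr=0.0000 cont=0.0000 V=0.0000[hold]  S*(4)=85.9919
k=3: j=0 S=78.7634 intr=15.2666 cont=13.4560 V=15.2666[EX]; j=1 S=93.8838 intr=0.1462 cont=3.9871 V=3.9871[hold]; j=2 S=111.9069 intr=0.0000 cont=0.5237 V=0.5237[hold]; j=3 S=133.3899 intr=0.0000 cont=0.0000 V=0.0000[hold]  S*(3)=78.7634
k=2: j=0 S=85.9919 intr=8.0381 cont=8.4490 V=8.4490[hold]; j=1 S=102.5000 intr=0.0000 cont=1.9072 V=1.9072[hold]; j=2 S=122.1771 intr=0.0000 cont=0.2107 V=0.2107[hold]  S*(2)=-
k=1: j=0 S=93.8838 intr=0.1462 cont=4.5028 V=4.5028[hold]; j=1 S=111.9069 intr=0.0000 cont=0.8893 V=0.8893[hold]  S*(1)=-
k=0: j=0 S=102.5000 intr=0.0000 cont=2.3262 V=2.3262[hold]  S*(0)=-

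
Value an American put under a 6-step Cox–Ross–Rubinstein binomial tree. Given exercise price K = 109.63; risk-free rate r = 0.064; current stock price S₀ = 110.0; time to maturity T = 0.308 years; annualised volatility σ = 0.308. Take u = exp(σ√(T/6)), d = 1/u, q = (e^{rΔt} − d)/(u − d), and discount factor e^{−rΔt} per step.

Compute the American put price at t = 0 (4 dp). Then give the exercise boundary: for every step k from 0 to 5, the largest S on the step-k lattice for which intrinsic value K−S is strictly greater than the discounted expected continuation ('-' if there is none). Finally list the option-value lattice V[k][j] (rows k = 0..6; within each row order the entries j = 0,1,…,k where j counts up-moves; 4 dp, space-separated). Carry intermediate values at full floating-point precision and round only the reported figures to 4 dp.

price = 6.2373
boundary = - - - 89.2223 95.6709 102.5856
tree:
6.2373
9.6611 2.9368
14.3947 5.1048 0.8403
20.4077 8.6208 1.7070 0.0000
26.4216 13.9591 3.4677 0.0000 0.0000
32.0302 20.4077 7.0444 0.0000 0.0000 0.0000
37.2607 26.4216 13.9591 0.0000 0.0000 0.0000 0.0000

Δt=0.05133  u=1.07228  d=0.93260  q=0.50612  discount=0.99672
step 6 (expiry): payoffs max(K−S,0) = 37.2607 26.4216 13.9591 0.0000 0.0000 0.0000 0.0000
step 5: (k=5,j=0): S=77.5998, (K−S)⁺=32.0302, hold=31.6706 ⇒ V=32.0302 exercise | (k=5,j=1): S=89.2223, (K−S)⁺=20.4077, hold=20.0481 ⇒ V=20.4077 exercise | (k=5,j=2): S=102.5856, (K−S)⁺=7.0444, hold=6.8715 ⇒ V=7.0444 exercise | (k=5,j=3): S=117.9503, (K−S)⁺=0.0000, hold=0.0000 ⇒ V=0.0000 continue | (k=5,j=4): S=135.6163, (K−S)⁺=0.0000, hold=0.0000 ⇒ V=0.0000 continue | (k=5,j=5): S=155.9283, (K−S)⁺=0.0000, hold=0.0000 ⇒ V=0.0000 continue  boundary S*=102.5856
step 4: (k=4,j=0): S=83.2084, (K−S)⁺=26.4216, hold=26.0621 ⇒ V=26.4216 exercise | (k=4,j=1): S=95.6709, (K−S)⁺=13.9591, hold=13.5995 ⇒ V=13.9591 exercise | (k=4,j=2): S=110.0000, (K−S)⁺=0.0000, hold=3.4677 ⇒ V=3.4677 continue | (k=4,j=3): S=126.4752, (K−S)⁺=0.0000, hold=0.0000 ⇒ V=0.0000 continue | (k=4,j=4): S=145.4181, (K−S)⁺=0.0000, hold=0.0000 ⇒ V=0.0000 continue  boundary S*=95.6709
step 3: (k=3,j=0): S=89.2223, (K−S)⁺=20.4077, hold=20.0481 ⇒ V=20.4077 exercise | (k=3,j=1): S=102.5856, (K−S)⁺=7.0444, hold=8.6208 ⇒ V=8.6208 continue | (k=3,j=2): S=117.9503, (K−S)⁺=0.0000, hold=1.7070 ⇒ V=1.7070 continue | (k=3,j=3): S=135.6163, (K−S)⁺=0.0000, hold=0.0000 ⇒ V=0.0000 continue  boundary S*=89.2223
step 2: (k=2,j=0): S=95.6709, (K−S)⁺=13.9591, hold=14.3947 ⇒ V=14.3947 continue | (k=2,j=1): S=110.0000, (K−S)⁺=0.0000, hold=5.1048 ⇒ V=5.1048 continue | (k=2,j=2): S=126.4752, (K−S)⁺=0.0000, hold=0.8403 ⇒ V=0.8403 continue  boundary S*=-
step 1: (k=1,j=0): S=102.5856, (K−S)⁺=7.0444, hold=9.6611 ⇒ V=9.6611 continue | (k=1,j=1): S=117.9503, (K−S)⁺=0.0000, hold=2.9368 ⇒ V=2.9368 continue  boundary S*=-
step 0: (k=0,j=0): S=110.0000, (K−S)⁺=0.0000, hold=6.2373 ⇒ V=6.2373 continue  boundary S*=-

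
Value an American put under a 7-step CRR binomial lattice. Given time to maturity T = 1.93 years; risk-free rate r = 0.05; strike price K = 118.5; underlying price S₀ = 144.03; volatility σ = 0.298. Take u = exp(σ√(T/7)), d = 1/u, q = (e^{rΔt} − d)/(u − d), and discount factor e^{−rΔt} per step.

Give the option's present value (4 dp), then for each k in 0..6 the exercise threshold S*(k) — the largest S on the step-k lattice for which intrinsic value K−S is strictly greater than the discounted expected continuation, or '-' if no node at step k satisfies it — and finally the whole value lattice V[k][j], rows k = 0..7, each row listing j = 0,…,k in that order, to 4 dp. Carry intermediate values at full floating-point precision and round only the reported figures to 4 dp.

price = 7.5242
boundary = - - - - 77.0242 90.0708 77.0242
tree:
7.5242
12.1666 3.1829
19.0910 5.7173 0.7875
28.8383 10.0666 1.6135 0.0000
41.4758 17.2503 3.3057 0.0000 0.0000
52.6325 28.4292 6.7727 0.0000 0.0000 0.0000
62.1732 41.4758 13.8760 0.0000 0.0000 0.0000 0.0000
70.3320 52.6325 28.4292 0.0000 0.0000 0.0000 0.0000 0.0000

Δt=0.27571  u=1.16938  d=0.85515  q=0.50514  discount=0.98631
step 7 (expiry): payoffs max(K−S,0) = 70.3320 52.6325 28.4292 0.0000 0.0000 0.0000 0.0000 0.0000
step 6: (k=6,j=0): S=56.3268, (K−S)⁺=62.1732, hold=60.5508 ⇒ V=62.1732 exercise | (k=6,j=1): S=77.0242, (K−S)⁺=41.4758, hold=39.8534 ⇒ V=41.4758 exercise | (k=6,j=2): S=105.3271, (K−S)⁺=13.1729, hold=13.8760 ⇒ V=13.8760 continue | (k=6,j=3): S=144.0300, (K−S)⁺=0.0000, hold=0.0000 ⇒ V=0.0000 continue | (k=6,j=4): S=196.9544, (K−S)⁺=0.0000, hold=0.0000 ⇒ V=0.0000 continue | (k=6,j=5): S=269.3261, (K−S)⁺=0.0000, hold=0.0000 ⇒ V=0.0000 continue | (k=6,j=6): S=368.2911, (K−S)⁺=0.0000, hold=0.0000 ⇒ V=0.0000 continue  boundary S*=77.0242
step 5: (k=5,j=0): S=65.8675, (K−S)⁺=52.6325, hold=51.0101 ⇒ V=52.6325 exercise | (k=5,j=1): S=90.0708, (K−S)⁺=28.4292, hold=27.1571 ⇒ V=28.4292 exercise | (k=5,j=2): S=123.1676, (K−S)⁺=0.0000, hold=6.7727 ⇒ V=6.7727 continue | (k=5,j=3): S=168.4261, (K−S)⁺=0.0000, hold=0.0000 ⇒ V=0.0000 continue | (k=5,j=4): S=230.3149, (K−S)⁺=0.0000, hold=0.0000 ⇒ V=0.0000 continue | (k=5,j=5): S=314.9451, (K−S)⁺=0.0000, hold=0.0000 ⇒ V=0.0000 continue  boundary S*=90.0708
step 4: (k=4,j=0): S=77.0242, (K−S)⁺=41.4758, hold=39.8534 ⇒ V=41.4758 exercise | (k=4,j=1): S=105.3271, (K−S)⁺=13.1729, hold=17.2503 ⇒ V=17.2503 continue | (k=4,j=2): S=144.0300, (K−S)⁺=0.0000, hold=3.3057 ⇒ V=3.3057 continue | (k=4,j=3): S=196.9544, (K−S)⁺=0.0000, hold=0.0000 ⇒ V=0.0000 continue | (k=4,j=4): S=269.3261, (K−S)⁺=0.0000, hold=0.0000 ⇒ V=0.0000 continue  boundary S*=77.0242
step 3: (k=3,j=0): S=90.0708, (K−S)⁺=28.4292, hold=28.8383 ⇒ V=28.8383 continue | (k=3,j=1): S=123.1676, (K−S)⁺=0.0000, hold=10.0666 ⇒ V=10.0666 continue | (k=3,j=2): S=168.4261, (K−S)⁺=0.0000, hold=1.6135 ⇒ V=1.6135 continue | (k=3,j=3): S=230.3149, (K−S)⁺=0.0000, hold=0.0000 ⇒ V=0.0000 continue  boundary S*=-
step 2: (k=2,j=0): S=105.3271, (K−S)⁺=13.1729, hold=19.0910 ⇒ V=19.0910 continue | (k=2,j=1): S=144.0300, (K−S)⁺=0.0000, hold=5.7173 ⇒ V=5.7173 continue | (k=2,j=2): S=196.9544, (K−S)⁺=0.0000, hold=0.7875 ⇒ V=0.7875 continue  boundary S*=-
step 1: (k=1,j=0): S=123.1676, (K−S)⁺=0.0000, hold=12.1666 ⇒ V=12.1666 continue | (k=1,j=1): S=168.4261, (K−S)⁺=0.0000, hold=3.1829 ⇒ V=3.1829 continue  boundary S*=-
step 0: (k=0,j=0): S=144.0300, (K−S)⁺=0.0000, hold=7.5242 ⇒ V=7.5242 continue  boundary S*=-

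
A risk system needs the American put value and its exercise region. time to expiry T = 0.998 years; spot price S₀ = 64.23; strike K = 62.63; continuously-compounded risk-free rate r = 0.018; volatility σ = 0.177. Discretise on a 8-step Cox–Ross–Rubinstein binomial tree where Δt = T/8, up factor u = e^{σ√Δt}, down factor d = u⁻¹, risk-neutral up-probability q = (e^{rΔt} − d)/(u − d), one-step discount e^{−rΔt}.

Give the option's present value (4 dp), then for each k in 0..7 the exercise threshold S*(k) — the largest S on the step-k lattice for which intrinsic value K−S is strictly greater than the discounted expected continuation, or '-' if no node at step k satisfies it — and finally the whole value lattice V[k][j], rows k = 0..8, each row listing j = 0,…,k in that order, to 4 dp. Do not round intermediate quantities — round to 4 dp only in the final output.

price = 3.3001
boundary = - - - - 50.0191 53.2459 50.0191 53.2459
tree:
3.3001
4.8597 1.7698
6.9363 2.8242 0.7332
9.5479 4.3801 1.2955 0.1796
12.6109 6.5562 2.2439 0.3616 0.0000
15.6422 9.3841 3.7840 0.7283 0.0000 0.0000
18.4897 12.6109 6.1401 1.4668 0.0000 0.0000 0.0000
21.1647 15.6422 9.3841 2.9540 0.0000 0.0000 0.0000 0.0000
23.6776 18.4897 12.6109 5.9491 0.0000 0.0000 0.0000 0.0000 0.0000

Δt=0.12475, u=1.06451, d=0.93940, q=0.50234, disc=e^(-rΔt)=0.99776
k=8 terminal: V=max(K-S,0) → 23.6776 18.4897 12.6109 5.9491 0.0000 0.0000 0.0000 0.0000 0.0000
k=7: j=0 S=41.4653 intr=21.1647 cont=21.0243 V=21.1647[EX]; j=1 S=46.9878 intr=15.6422 cont=15.5017 V=15.6422[EX]; j=2 S=53.2459 intr=9.3841 cont=9.2436 V=9.3841[EX]; j=3 S=60.3375 intr=2.2925 cont=2.9540 V=2.9540[hold]; j=4 S=68.3736 intr=0.0000 cont=0.0000 V=0.0000[hold]; j=5 S=77.4800 intr=0.0000 cont=0.0000 V=0.0000[hold]; j=6 S=87.7992 intr=0.0000 cont=0.0000 V=0.0000[hold]; j=7 S=99.4927 intr=0.0000 cont=0.0000 V=0.0000[hold]  S*(7)=53.2459
k=6: j=0 S=44.1403 intr=18.4897 cont=18.3493 V=18.4897[EX]; j=1 S=50.0191 intr=12.6109 cont=12.4704 V=12.6109[EX]; j=2 S=56.6809 intr=5.9491 cont=6.1401 V=6.1401[hold]; j=3 S=64.2300 intr=0.0000 cont=1.4668 V=1.4668[hold]; j=4 S=72.7845 intr=0.0000 cont=0.0000 V=0.0000[hold]; j=5 S=82.4783 intr=0.0000 cont=0.0000 V=0.0000[hold]; j=6 S=93.4633 intr=0.0000 cont=0.0000 V=0.0000[hold]  S*(6)=50.0191
k=5: j=0 S=46.9878 intr=15.6422 cont=15.5017 V=15.6422[EX]; j=1 S=53.2459 intr=9.3841 cont=9.3394 V=9.3841[EX]; j=2 S=60.3375 intr=2.2925 cont=3.7840 V=3.7840[hold]; j=3 S=68.3736 intr=0.0000 cont=0.7283 V=0.7283[hold]; j=4 S=77.4800 intr=0.0000 cont=0.0000 V=0.0000[hold]; j=5 S=87.7992 intr=0.0000 cont=0.0000 V=0.0000[hold]  S*(5)=53.2459
k=4: j=0 S=50.0191 intr=12.6109 cont=12.4704 V=12.6109[EX]; j=1 S=56.6809 intr=5.9491 cont=6.5562 V=6.5562[hold]; j=2 S=64.2300 intr=0.0000 cont=2.2439 V=2.2439[hold]; j=3 S=72.7845 intr=0.0000 cont=0.3616 V=0.3616[hold]; j=4 S=82.4783 intr=0.0000 cont=0.0000 V=0.0000[hold]  S*(4)=50.0191
k=3: j=0 S=53.2459 intr=9.3841 cont=9.5479 V=9.5479[hold]; j=1 S=60.3375 intr=2.2925 cont=4.3801 V=4.3801[hold]; j=2 S=68.3736 intr=0.0000 cont=1.2955 V=1.2955[hold]; j=3 S=77.4800 intr=0.0000 cont=0.1796 V=0.1796[hold]  S*(3)=-
k=2: j=0 S=56.6809 intr=5.9491 cont=6.9363 V=6.9363[hold]; j=1 S=64.2300 intr=0.0000 cont=2.8242 V=2.8242[hold]; j=2 S=72.7845 intr=0.0000 cont=0.7332 V=0.7332[hold]  S*(2)=-
k=1: j=0 S=60.3375 intr=2.2925 cont=4.8597 V=4.8597[hold]; j=1 S=68.3736 intr=0.0000 cont=1.7698 V=1.7698[hold]  S*(1)=-
k=0: j=0 S=64.2300 intr=0.0000 cont=3.3001 V=3.3001[hold]  S*(0)=-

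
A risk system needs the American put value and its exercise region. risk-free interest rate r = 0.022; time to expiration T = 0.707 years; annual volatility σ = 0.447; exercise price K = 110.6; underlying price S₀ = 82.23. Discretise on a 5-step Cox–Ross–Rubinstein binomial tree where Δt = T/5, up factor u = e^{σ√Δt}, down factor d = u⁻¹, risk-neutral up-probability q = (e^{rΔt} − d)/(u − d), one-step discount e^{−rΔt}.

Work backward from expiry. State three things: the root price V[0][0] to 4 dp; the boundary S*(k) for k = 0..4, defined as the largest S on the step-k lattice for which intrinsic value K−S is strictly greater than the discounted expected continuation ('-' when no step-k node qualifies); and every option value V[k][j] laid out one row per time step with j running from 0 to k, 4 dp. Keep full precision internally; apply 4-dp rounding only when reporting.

price = 32.1457
boundary = - - 58.7533 69.5074 82.2300
tree:
32.1457
41.6832 21.4879
51.8467 30.3752 11.5000
60.9369 41.0926 18.3606 3.7560
68.6208 51.8467 28.3700 7.0728 0.0000
75.1158 60.9369 41.0926 13.3187 0.0000 0.0000

params: Δt=0.14140 u=1.18304 d=0.84528 q=0.46730 e^(-rΔt)=0.99689
t_5 payoffs: 75.1158 60.9369 41.0926 13.3187 0.0000 0.0000
t_4: node(4,0) S=41.9792 payoff=68.6208 vs cont=68.2772 → 68.6208 [stop]  node(4,1) S=58.7533 payoff=51.8467 vs cont=51.5032 → 51.8467 [stop]  node(4,2) S=82.2300 payoff=28.3700 vs cont=28.0265 → 28.3700 [stop]  node(4,3) S=115.0875 payoff=0.0000 vs cont=7.0728 → 7.0728 [wait]  node(4,4) S=161.0742 payoff=0.0000 vs cont=0.0000 → 0.0000 [wait]  ⇒ S*(4)=82.2300
t_3: node(3,0) S=49.6631 payoff=60.9369 vs cont=60.5934 → 60.9369 [stop]  node(3,1) S=69.5074 payoff=41.0926 vs cont=40.7490 → 41.0926 [stop]  node(3,2) S=97.2813 payoff=13.3187 vs cont=18.3606 → 18.3606 [wait]  node(3,3) S=136.1530 payoff=0.0000 vs cont=3.7560 → 3.7560 [wait]  ⇒ S*(3)=69.5074
t_2: node(2,0) S=58.7533 payoff=51.8467 vs cont=51.5032 → 51.8467 [stop]  node(2,1) S=82.2300 payoff=28.3700 vs cont=30.3752 → 30.3752 [wait]  node(2,2) S=115.0875 payoff=0.0000 vs cont=11.5000 → 11.5000 [wait]  ⇒ S*(2)=58.7533
t_1: node(1,0) S=69.5074 payoff=41.0926 vs cont=41.6832 → 41.6832 [wait]  node(1,1) S=97.2813 payoff=13.3187 vs cont=21.4879 → 21.4879 [wait]  ⇒ S*(1)=-
t_0: node(0,0) S=82.2300 payoff=28.3700 vs cont=32.1457 → 32.1457 [wait]  ⇒ S*(0)=-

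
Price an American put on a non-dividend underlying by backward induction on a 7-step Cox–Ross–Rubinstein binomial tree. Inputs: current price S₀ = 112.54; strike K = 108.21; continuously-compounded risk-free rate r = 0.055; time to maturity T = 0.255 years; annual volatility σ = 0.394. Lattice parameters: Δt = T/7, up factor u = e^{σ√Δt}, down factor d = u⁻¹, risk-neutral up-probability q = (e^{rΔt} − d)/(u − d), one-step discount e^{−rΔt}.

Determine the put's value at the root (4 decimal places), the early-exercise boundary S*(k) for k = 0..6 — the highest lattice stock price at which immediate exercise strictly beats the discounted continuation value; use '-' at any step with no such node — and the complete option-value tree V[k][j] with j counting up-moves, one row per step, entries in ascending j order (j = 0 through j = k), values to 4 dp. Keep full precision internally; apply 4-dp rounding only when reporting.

price = 6.3560
boundary = - - - - 83.3050 89.8111 96.8254
tree:
6.3560
9.4201 3.2499
13.5442 5.2430 1.2260
18.7750 8.2526 2.1880 0.2475
24.9050 12.5856 3.8573 0.4907 0.0000
30.9397 18.3989 6.6948 0.9728 0.0000 0.0000
36.5373 24.9050 11.3846 1.9283 0.0000 0.0000 0.0000
41.7295 30.9397 18.3989 3.8226 0.0000 0.0000 0.0000 0.0000

Δt=0.03643  u=1.07810  d=0.92756  q=0.49453  discount=0.99800
step 7 (expiry): payoffs max(K−S,0) = 41.7295 30.9397 18.3989 3.8226 0.0000 0.0000 0.0000 0.0000
step 6: (k=6,j=0): S=71.6727, (K−S)⁺=36.5373, hold=36.3208 ⇒ V=36.5373 exercise | (k=6,j=1): S=83.3050, (K−S)⁺=24.9050, hold=24.6884 ⇒ V=24.9050 exercise | (k=6,j=2): S=96.8254, (K−S)⁺=11.3846, hold=11.1681 ⇒ V=11.3846 exercise | (k=6,j=3): S=112.5400, (K−S)⁺=0.0000, hold=1.9283 ⇒ V=1.9283 continue | (k=6,j=4): S=130.8051, (K−S)⁺=0.0000, hold=0.0000 ⇒ V=0.0000 continue | (k=6,j=5): S=152.0346, (K−S)⁺=0.0000, hold=0.0000 ⇒ V=0.0000 continue | (k=6,j=6): S=176.7097, (K−S)⁺=0.0000, hold=0.0000 ⇒ V=0.0000 continue  boundary S*=96.8254
step 5: (k=5,j=0): S=77.2703, (K−S)⁺=30.9397, hold=30.7231 ⇒ V=30.9397 exercise | (k=5,j=1): S=89.8111, (K−S)⁺=18.3989, hold=18.1823 ⇒ V=18.3989 exercise | (k=5,j=2): S=104.3874, (K−S)⁺=3.8226, hold=6.6948 ⇒ V=6.6948 continue | (k=5,j=3): S=121.3293, (K−S)⁺=0.0000, hold=0.9728 ⇒ V=0.9728 continue | (k=5,j=4): S=141.0209, (K−S)⁺=0.0000, hold=0.0000 ⇒ V=0.0000 continue | (k=5,j=5): S=163.9085, (K−S)⁺=0.0000, hold=0.0000 ⇒ V=0.0000 continue  boundary S*=89.8111
step 4: (k=4,j=0): S=83.3050, (K−S)⁺=24.9050, hold=24.6884 ⇒ V=24.9050 exercise | (k=4,j=1): S=96.8254, (K−S)⁺=11.3846, hold=12.5856 ⇒ V=12.5856 continue | (k=4,j=2): S=112.5400, (K−S)⁺=0.0000, hold=3.8573 ⇒ V=3.8573 continue | (k=4,j=3): S=130.8051, (K−S)⁺=0.0000, hold=0.4907 ⇒ V=0.4907 continue | (k=4,j=4): S=152.0346, (K−S)⁺=0.0000, hold=0.0000 ⇒ V=0.0000 continue  boundary S*=83.3050
step 3: (k=3,j=0): S=89.8111, (K−S)⁺=18.3989, hold=18.7750 ⇒ V=18.7750 continue | (k=3,j=1): S=104.3874, (K−S)⁺=3.8226, hold=8.2526 ⇒ V=8.2526 continue | (k=3,j=2): S=121.3293, (K−S)⁺=0.0000, hold=2.1880 ⇒ V=2.1880 continue | (k=3,j=3): S=141.0209, (K−S)⁺=0.0000, hold=0.2475 ⇒ V=0.2475 continue  boundary S*=-
step 2: (k=2,j=0): S=96.8254, (K−S)⁺=11.3846, hold=13.5442 ⇒ V=13.5442 continue | (k=2,j=1): S=112.5400, (K−S)⁺=0.0000, hold=5.2430 ⇒ V=5.2430 continue | (k=2,j=2): S=130.8051, (K−S)⁺=0.0000, hold=1.2260 ⇒ V=1.2260 continue  boundary S*=-
step 1: (k=1,j=0): S=104.3874, (K−S)⁺=3.8226, hold=9.4201 ⇒ V=9.4201 continue | (k=1,j=1): S=121.3293, (K−S)⁺=0.0000, hold=3.2499 ⇒ V=3.2499 continue  boundary S*=-
step 0: (k=0,j=0): S=112.5400, (K−S)⁺=0.0000, hold=6.3560 ⇒ V=6.3560 continue  boundary S*=-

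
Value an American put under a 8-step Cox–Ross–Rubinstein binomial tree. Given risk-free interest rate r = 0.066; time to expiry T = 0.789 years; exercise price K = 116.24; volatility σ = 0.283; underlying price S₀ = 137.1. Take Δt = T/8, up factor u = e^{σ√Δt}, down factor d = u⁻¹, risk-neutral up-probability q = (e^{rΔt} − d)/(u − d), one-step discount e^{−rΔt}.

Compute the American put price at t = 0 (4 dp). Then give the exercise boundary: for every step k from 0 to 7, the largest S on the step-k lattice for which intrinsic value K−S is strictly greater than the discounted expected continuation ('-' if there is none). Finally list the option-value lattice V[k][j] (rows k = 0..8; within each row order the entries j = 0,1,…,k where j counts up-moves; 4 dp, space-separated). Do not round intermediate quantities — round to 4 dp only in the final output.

Δt=0.09863  u=1.09294  d=0.91496  q=0.51449  discount=0.99351
step 8 (expiry): payoffs max(K−S,0) = 48.9030 35.8041 20.1572 1.4665 0.0000 0.0000 0.0000 0.0000 0.0000
step 7: (k=7,j=0): S=73.5956, (K−S)⁺=42.6444, hold=41.8902 ⇒ V=42.6444 exercise | (k=7,j=1): S=87.9119, (K−S)⁺=28.3281, hold=27.5739 ⇒ V=28.3281 exercise | (k=7,j=2): S=105.0131, (K−S)⁺=11.2269, hold=10.4727 ⇒ V=11.2269 exercise | (k=7,j=3): S=125.4410, (K−S)⁺=0.0000, hold=0.7074 ⇒ V=0.7074 continue | (k=7,j=4): S=149.8426, (K−S)⁺=0.0000, hold=0.0000 ⇒ V=0.0000 continue | (k=7,j=5): S=178.9910, (K−S)⁺=0.0000, hold=0.0000 ⇒ V=0.0000 continue | (k=7,j=6): S=213.8096, (K−S)⁺=0.0000, hold=0.0000 ⇒ V=0.0000 continue | (k=7,j=7): S=255.4013, (K−S)⁺=0.0000, hold=0.0000 ⇒ V=0.0000 continue  boundary S*=105.0131
step 6: (k=6,j=0): S=80.4359, (K−S)⁺=35.8041, hold=35.0500 ⇒ V=35.8041 exercise | (k=6,j=1): S=96.0828, (K−S)⁺=20.1572, hold=19.4030 ⇒ V=20.1572 exercise | (k=6,j=2): S=114.7735, (K−S)⁺=1.4665, hold=5.7770 ⇒ V=5.7770 continue | (k=6,j=3): S=137.1000, (K−S)⁺=0.0000, hold=0.3412 ⇒ V=0.3412 continue | (k=6,j=4): S=163.7696, (K−S)⁺=0.0000, hold=0.0000 ⇒ V=0.0000 continue | (k=6,j=5): S=195.6272, (K−S)⁺=0.0000, hold=0.0000 ⇒ V=0.0000 continue | (k=6,j=6): S=233.6819, (K−S)⁺=0.0000, hold=0.0000 ⇒ V=0.0000 continue  boundary S*=96.0828
step 5: (k=5,j=0): S=87.9119, (K−S)⁺=28.3281, hold=27.5739 ⇒ V=28.3281 exercise | (k=5,j=1): S=105.0131, (K−S)⁺=11.2269, hold=12.6760 ⇒ V=12.6760 continue | (k=5,j=2): S=125.4410, (K−S)⁺=0.0000, hold=2.9610 ⇒ V=2.9610 continue | (k=5,j=3): S=149.8426, (K−S)⁺=0.0000, hold=0.1646 ⇒ V=0.1646 continue | (k=5,j=4): S=178.9910, (K−S)⁺=0.0000, hold=0.0000 ⇒ V=0.0000 continue | (k=5,j=5): S=213.8096, (K−S)⁺=0.0000, hold=0.0000 ⇒ V=0.0000 continue  boundary S*=87.9119
step 4: (k=4,j=0): S=96.0828, (K−S)⁺=20.1572, hold=20.1437 ⇒ V=20.1572 exercise | (k=4,j=1): S=114.7735, (K−S)⁺=1.4665, hold=7.6280 ⇒ V=7.6280 continue | (k=4,j=2): S=137.1000, (K−S)⁺=0.0000, hold=1.5124 ⇒ V=1.5124 continue | (k=4,j=3): S=163.7696, (K−S)⁺=0.0000, hold=0.0794 ⇒ V=0.0794 continue | (k=4,j=4): S=195.6272, (K−S)⁺=0.0000, hold=0.0000 ⇒ V=0.0000 continue  boundary S*=96.0828
step 3: (k=3,j=0): S=105.0131, (K−S)⁺=11.2269, hold=13.6221 ⇒ V=13.6221 continue | (k=3,j=1): S=125.4410, (K−S)⁺=0.0000, hold=4.4525 ⇒ V=4.4525 continue | (k=3,j=2): S=149.8426, (K−S)⁺=0.0000, hold=0.7701 ⇒ V=0.7701 continue | (k=3,j=3): S=178.9910, (K−S)⁺=0.0000, hold=0.0383 ⇒ V=0.0383 continue  boundary S*=-
step 2: (k=2,j=0): S=114.7735, (K−S)⁺=1.4665, hold=8.8467 ⇒ V=8.8467 continue | (k=2,j=1): S=137.1000, (K−S)⁺=0.0000, hold=2.5414 ⇒ V=2.5414 continue | (k=2,j=2): S=163.7696, (K−S)⁺=0.0000, hold=0.3911 ⇒ V=0.3911 continue  boundary S*=-
step 1: (k=1,j=0): S=125.4410, (K−S)⁺=0.0000, hold=5.5663 ⇒ V=5.5663 continue | (k=1,j=1): S=149.8426, (K−S)⁺=0.0000, hold=1.4257 ⇒ V=1.4257 continue  boundary S*=-
step 0: (k=0,j=0): S=137.1000, (K−S)⁺=0.0000, hold=3.4138 ⇒ V=3.4138 continue  boundary S*=-

price = 3.4138
boundary = - - - - 96.0828 87.9119 96.0828 105.0131
tree:
3.4138
5.5663 1.4257
8.8467 2.5414 0.3911
13.6221 4.4525 0.7701 0.0383
20.1572 7.6280 1.5124 0.0794 0.0000
28.3281 12.6760 2.9610 0.1646 0.0000 0.0000
35.8041 20.1572 5.7770 0.3412 0.0000 0.0000 0.0000
42.6444 28.3281 11.2269 0.7074 0.0000 0.0000 0.0000 0.0000
48.9030 35.8041 20.1572 1.4665 0.0000 0.0000 0.0000 0.0000 0.0000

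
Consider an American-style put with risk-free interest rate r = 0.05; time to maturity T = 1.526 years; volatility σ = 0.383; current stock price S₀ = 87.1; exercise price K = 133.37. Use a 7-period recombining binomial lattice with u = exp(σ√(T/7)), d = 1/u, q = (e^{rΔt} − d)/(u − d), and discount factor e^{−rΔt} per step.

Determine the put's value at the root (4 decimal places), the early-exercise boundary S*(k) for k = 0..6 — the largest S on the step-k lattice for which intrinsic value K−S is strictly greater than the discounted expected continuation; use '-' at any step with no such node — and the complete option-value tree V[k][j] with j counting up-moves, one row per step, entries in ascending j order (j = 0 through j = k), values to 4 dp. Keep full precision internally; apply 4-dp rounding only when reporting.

price = 47.2965
boundary = - 72.8376 60.9106 72.8376 87.1000 72.8376 87.1000
tree:
47.2965
60.5324 34.3589
72.4594 46.5335 22.2525
82.4333 60.5324 32.7714 11.6247
90.7741 72.4594 46.2700 19.2281 3.8420
97.7490 82.4333 60.5324 30.6704 7.5551 0.0000
103.5819 90.7741 72.4594 46.2700 14.8567 0.0000 0.0000
108.4596 97.7490 82.4333 60.5324 29.2149 0.0000 0.0000 0.0000

Δt=0.21800, u=1.19581, d=0.83625, q=0.48589, disc=e^(-rΔt)=0.98916
k=7 terminal: V=max(K-S,0) → 108.4596 97.7490 82.4333 60.5324 29.2149 0.0000 0.0000 0.0000
k=6: j=0 S=29.7881 intr=103.5819 cont=102.1360 V=103.5819[EX]; j=1 S=42.5959 intr=90.7741 cont=89.3282 V=90.7741[EX]; j=2 S=60.9106 intr=72.4594 cont=71.0135 V=72.4594[EX]; j=3 S=87.1000 intr=46.2700 cont=44.8242 V=46.2700[EX]; j=4 S=124.5498 intr=8.8202 cont=14.8567 V=14.8567[hold]; j=5 S=178.1017 intr=0.0000 cont=0.0000 V=0.0000[hold]; j=6 S=254.6790 intr=0.0000 cont=0.0000 V=0.0000[hold]  S*(6)=87.1000
k=5: j=0 S=35.6210 intr=97.7490 cont=96.3032 V=97.7490[EX]; j=1 S=50.9367 intr=82.4333 cont=80.9875 V=82.4333[EX]; j=2 S=72.8376 intr=60.5324 cont=59.0866 V=60.5324[EX]; j=3 S=104.1551 intr=29.2149 cont=30.6704 V=30.6704[hold]; j=4 S=148.9380 intr=0.0000 cont=7.5551 V=7.5551[hold]; j=5 S=212.9760 intr=0.0000 cont=0.0000 V=0.0000[hold]  S*(5)=72.8376
k=4: j=0 S=42.5959 intr=90.7741 cont=89.3282 V=90.7741[EX]; j=1 S=60.9106 intr=72.4594 cont=71.0135 V=72.4594[EX]; j=2 S=87.1000 intr=46.2700 cont=45.5237 V=46.2700[EX]; j=3 S=124.5498 intr=8.8202 cont=19.2281 V=19.2281[hold]; j=4 S=178.1017 intr=0.0000 cont=3.8420 V=3.8420[hold]  S*(4)=87.1000
k=3: j=0 S=50.9367 intr=82.4333 cont=80.9875 V=82.4333[EX]; j=1 S=72.8376 intr=60.5324 cont=59.0866 V=60.5324[EX]; j=2 S=104.1551 intr=29.2149 cont=32.7714 V=32.7714[hold]; j=3 S=148.9380 intr=0.0000 cont=11.6247 V=11.6247[hold]  S*(3)=72.8376
k=2: j=0 S=60.9106 intr=72.4594 cont=71.0135 V=72.4594[EX]; j=1 S=87.1000 intr=46.2700 cont=46.5335 V=46.5335[hold]; j=2 S=124.5498 intr=8.8202 cont=22.2525 V=22.2525[hold]  S*(2)=60.9106
k=1: j=0 S=72.8376 intr=60.5324 cont=59.2132 V=60.5324[EX]; j=1 S=104.1551 intr=29.2149 cont=34.3589 V=34.3589[hold]  S*(1)=72.8376
k=0: j=0 S=87.1000 intr=46.2700 cont=47.2965 V=47.2965[hold]  S*(0)=-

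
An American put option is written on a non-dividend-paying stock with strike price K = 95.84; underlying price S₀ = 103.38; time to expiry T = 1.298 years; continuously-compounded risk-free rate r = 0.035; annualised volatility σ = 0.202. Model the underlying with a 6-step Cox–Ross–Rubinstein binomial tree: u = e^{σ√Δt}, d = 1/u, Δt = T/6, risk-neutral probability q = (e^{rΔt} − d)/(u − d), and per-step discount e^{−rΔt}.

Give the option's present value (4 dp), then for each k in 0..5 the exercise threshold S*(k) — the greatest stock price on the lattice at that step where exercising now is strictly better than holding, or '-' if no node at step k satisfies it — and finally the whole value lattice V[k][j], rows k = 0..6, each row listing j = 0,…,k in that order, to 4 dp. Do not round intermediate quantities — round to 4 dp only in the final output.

Δt=0.21633, u=1.09851, d=0.91033, q=0.51692, disc=e^(-rΔt)=0.99246
k=6 terminal: V=max(K-S,0) → 37.0077 24.8459 10.1698 0.0000 0.0000 0.0000 0.0000
k=5: j=0 S=64.6277 intr=31.2123 cont=30.4893 V=31.2123[EX]; j=1 S=77.9877 intr=17.8523 cont=17.1294 V=17.8523[EX]; j=2 S=94.1094 intr=1.7306 cont=4.8758 V=4.8758[hold]; j=3 S=113.5638 intr=0.0000 cont=0.0000 V=0.0000[hold]; j=4 S=137.0399 intr=0.0000 cont=0.0000 V=0.0000[hold]; j=5 S=165.3690 intr=0.0000 cont=0.0000 V=0.0000[hold]  S*(5)=77.9877
k=4: j=0 S=70.9941 intr=24.8459 cont=24.1229 V=24.8459[EX]; j=1 S=85.6702 intr=10.1698 cont=11.0605 V=11.0605[hold]; j=2 S=103.3800 intr=0.0000 cont=2.3377 V=2.3377[hold]; j=3 S=124.7509 intr=0.0000 cont=0.0000 V=0.0000[hold]; j=4 S=150.5395 intr=0.0000 cont=0.0000 V=0.0000[hold]  S*(4)=70.9941
k=3: j=0 S=77.9877 intr=17.8523 cont=17.5863 V=17.8523[EX]; j=1 S=94.1094 intr=1.7306 cont=6.5021 V=6.5021[hold]; j=2 S=113.5638 intr=0.0000 cont=1.1208 V=1.1208[hold]; j=3 S=137.0399 intr=0.0000 cont=0.0000 V=0.0000[hold]  S*(3)=77.9877
k=2: j=0 S=85.6702 intr=10.1698 cont=11.8948 V=11.8948[hold]; j=1 S=103.3800 intr=0.0000 cont=3.6923 V=3.6923[hold]; j=2 S=124.7509 intr=0.0000 cont=0.5373 V=0.5373[hold]  S*(2)=-
k=1: j=0 S=94.1094 intr=1.7306 cont=7.5971 V=7.5971[hold]; j=1 S=113.5638 intr=0.0000 cont=2.0459 V=2.0459[hold]  S*(1)=-
k=0: j=0 S=103.3800 intr=0.0000 cont=4.6919 V=4.6919[hold]  S*(0)=-

price = 4.6919
boundary = - - - 77.9877 70.9941 77.9877
tree:
4.6919
7.5971 2.0459
11.8948 3.6923 0.5373
17.8523 6.5021 1.1208 0.0000
24.8459 11.0605 2.3377 0.0000 0.0000
31.2123 17.8523 4.8758 0.0000 0.0000 0.0000
37.0077 24.8459 10.1698 0.0000 0.0000 0.0000 0.0000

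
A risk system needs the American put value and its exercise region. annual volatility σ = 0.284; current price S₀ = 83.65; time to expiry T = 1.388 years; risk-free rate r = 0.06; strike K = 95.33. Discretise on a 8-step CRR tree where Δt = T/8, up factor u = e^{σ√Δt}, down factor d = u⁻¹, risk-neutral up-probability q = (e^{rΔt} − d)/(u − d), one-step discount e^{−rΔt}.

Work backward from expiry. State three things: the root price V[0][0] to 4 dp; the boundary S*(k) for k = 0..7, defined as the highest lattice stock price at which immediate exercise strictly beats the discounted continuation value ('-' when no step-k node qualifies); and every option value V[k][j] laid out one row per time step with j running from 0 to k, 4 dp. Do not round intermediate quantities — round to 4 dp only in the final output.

params: Δt=0.17350 u=1.12558 d=0.88843 q=0.51459 e^(-rΔt)=0.98964
t_8 payoffs: 62.8613 54.1946 43.2146 29.3039 11.6800 0.0000 0.0000 0.0000 0.0000
t_7: node(7,0) S=36.5461 payoff=58.7839 vs cont=57.7967 → 58.7839 [stop]  node(7,1) S=46.3010 payoff=49.0290 vs cont=48.0417 → 49.0290 [stop]  node(7,2) S=58.6598 payoff=36.6702 vs cont=35.6829 → 36.6702 [stop]  node(7,3) S=74.3175 payoff=21.0125 vs cont=20.0253 → 21.0125 [stop]  node(7,4) S=94.1545 payoff=1.1755 vs cont=5.6109 → 5.6109 [wait]  node(7,5) S=119.2865 payoff=0.0000 vs cont=0.0000 → 0.0000 [wait]  node(7,6) S=151.1267 payoff=0.0000 vs cont=0.0000 → 0.0000 [wait]  node(7,7) S=191.4659 payoff=0.0000 vs cont=0.0000 → 0.0000 [wait]  ⇒ S*(7)=74.3175
t_6: node(6,0) S=41.1354 payoff=54.1946 vs cont=53.2074 → 54.1946 [stop]  node(6,1) S=52.1154 payoff=43.2146 vs cont=42.2274 → 43.2146 [stop]  node(6,2) S=66.0261 payoff=29.3039 vs cont=28.3166 → 29.3039 [stop]  node(6,3) S=83.6500 payoff=11.6800 vs cont=12.9515 → 12.9515 [wait]  node(6,4) S=105.9781 payoff=0.0000 vs cont=2.6954 → 2.6954 [wait]  node(6,5) S=134.2660 payoff=0.0000 vs cont=0.0000 → 0.0000 [wait]  node(6,6) S=170.1047 payoff=0.0000 vs cont=0.0000 → 0.0000 [wait]  ⇒ S*(6)=66.0261
t_5: node(5,0) S=46.3010 payoff=49.0290 vs cont=48.0417 → 49.0290 [stop]  node(5,1) S=58.6598 payoff=36.6702 vs cont=35.6829 → 36.6702 [stop]  node(5,2) S=74.3175 payoff=21.0125 vs cont=20.6728 → 21.0125 [stop]  node(5,3) S=94.1545 payoff=1.1755 vs cont=7.5944 → 7.5944 [wait]  node(5,4) S=119.2865 payoff=0.0000 vs cont=1.2948 → 1.2948 [wait]  node(5,5) S=151.1267 payoff=0.0000 vs cont=0.0000 → 0.0000 [wait]  ⇒ S*(5)=74.3175
t_4: node(4,0) S=52.1154 payoff=43.2146 vs cont=42.2274 → 43.2146 [stop]  node(4,1) S=66.0261 payoff=29.3039 vs cont=28.3166 → 29.3039 [stop]  node(4,2) S=83.6500 payoff=11.6800 vs cont=13.9616 → 13.9616 [wait]  node(4,3) S=105.9781 payoff=0.0000 vs cont=4.3076 → 4.3076 [wait]  node(4,4) S=134.2660 payoff=0.0000 vs cont=0.6220 → 0.6220 [wait]  ⇒ S*(4)=66.0261
t_3: node(3,0) S=58.6598 payoff=36.6702 vs cont=35.6829 → 36.6702 [stop]  node(3,1) S=74.3175 payoff=21.0125 vs cont=21.1872 → 21.1872 [wait]  node(3,2) S=94.1545 payoff=1.1755 vs cont=8.9007 → 8.9007 [wait]  node(3,3) S=119.2865 payoff=0.0000 vs cont=2.3861 → 2.3861 [wait]  ⇒ S*(3)=58.6598
t_2: node(2,0) S=66.0261 payoff=29.3039 vs cont=28.4056 → 29.3039 [stop]  node(2,1) S=83.6500 payoff=11.6800 vs cont=14.7108 → 14.7108 [wait]  node(2,2) S=105.9781 payoff=0.0000 vs cont=5.4909 → 5.4909 [wait]  ⇒ S*(2)=66.0261
t_1: node(1,0) S=74.3175 payoff=21.0125 vs cont=21.5687 → 21.5687 [wait]  node(1,1) S=94.1545 payoff=1.1755 vs cont=9.8631 → 9.8631 [wait]  ⇒ S*(1)=-
t_0: node(0,0) S=83.6500 payoff=11.6800 vs cont=15.3842 → 15.3842 [wait]  ⇒ S*(0)=-

price = 15.3842
boundary = - - 66.0261 58.6598 66.0261 74.3175 66.0261 74.3175
tree:
15.3842
21.5687 9.8631
29.3039 14.7108 5.4909
36.6702 21.1872 8.9007 2.3861
43.2146 29.3039 13.9616 4.3076 0.6220
49.0290 36.6702 21.0125 7.5944 1.2948 0.0000
54.1946 43.2146 29.3039 12.9515 2.6954 0.0000 0.0000
58.7839 49.0290 36.6702 21.0125 5.6109 0.0000 0.0000 0.0000
62.8613 54.1946 43.2146 29.3039 11.6800 0.0000 0.0000 0.0000 0.0000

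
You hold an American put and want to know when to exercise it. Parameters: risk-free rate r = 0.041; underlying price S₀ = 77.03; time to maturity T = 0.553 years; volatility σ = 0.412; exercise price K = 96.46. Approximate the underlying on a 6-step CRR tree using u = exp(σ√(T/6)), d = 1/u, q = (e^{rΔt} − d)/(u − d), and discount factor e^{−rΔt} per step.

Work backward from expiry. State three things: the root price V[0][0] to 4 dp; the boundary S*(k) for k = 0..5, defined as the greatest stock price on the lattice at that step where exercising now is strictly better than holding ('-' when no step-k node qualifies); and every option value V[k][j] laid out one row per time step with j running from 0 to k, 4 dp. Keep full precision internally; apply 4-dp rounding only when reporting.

Δt=0.09217  u=1.13324  d=0.88243  q=0.48387  discount=0.99623
step 6 (expiry): payoffs max(K−S,0) = 60.0908 49.7537 36.4784 19.4300 0.0000 0.0000 0.0000
step 5: (k=5,j=0): S=41.2149, (K−S)⁺=55.2451, hold=54.8813 ⇒ V=55.2451 exercise | (k=5,j=1): S=52.9294, (K−S)⁺=43.5306, hold=43.1668 ⇒ V=43.5306 exercise | (k=5,j=2): S=67.9734, (K−S)⁺=28.4866, hold=28.1228 ⇒ V=28.4866 exercise | (k=5,j=3): S=87.2933, (K−S)⁺=9.1667, hold=9.9907 ⇒ V=9.9907 continue | (k=5,j=4): S=112.1045, (K−S)⁺=0.0000, hold=0.0000 ⇒ V=0.0000 continue | (k=5,j=5): S=143.9678, (K−S)⁺=0.0000, hold=0.0000 ⇒ V=0.0000 continue  boundary S*=67.9734
step 4: (k=4,j=0): S=46.7063, (K−S)⁺=49.7537, hold=49.3899 ⇒ V=49.7537 exercise | (k=4,j=1): S=59.9816, (K−S)⁺=36.4784, hold=36.1146 ⇒ V=36.4784 exercise | (k=4,j=2): S=77.0300, (K−S)⁺=19.4300, hold=19.4634 ⇒ V=19.4634 continue | (k=4,j=3): S=98.9241, (K−S)⁺=0.0000, hold=5.1371 ⇒ V=5.1371 continue | (k=4,j=4): S=127.0411, (K−S)⁺=0.0000, hold=0.0000 ⇒ V=0.0000 continue  boundary S*=59.9816
step 3: (k=3,j=0): S=52.9294, (K−S)⁺=43.5306, hold=43.1668 ⇒ V=43.5306 exercise | (k=3,j=1): S=67.9734, (K−S)⁺=28.4866, hold=28.1389 ⇒ V=28.4866 exercise | (k=3,j=2): S=87.2933, (K−S)⁺=9.1667, hold=12.4841 ⇒ V=12.4841 continue | (k=3,j=3): S=112.1045, (K−S)⁺=0.0000, hold=2.6414 ⇒ V=2.6414 continue  boundary S*=67.9734
step 2: (k=2,j=0): S=59.9816, (K−S)⁺=36.4784, hold=36.1146 ⇒ V=36.4784 exercise | (k=2,j=1): S=77.0300, (K−S)⁺=19.4300, hold=20.6653 ⇒ V=20.6653 continue | (k=2,j=2): S=98.9241, (K−S)⁺=0.0000, hold=7.6924 ⇒ V=7.6924 continue  boundary S*=59.9816
step 1: (k=1,j=0): S=67.9734, (K−S)⁺=28.4866, hold=28.7183 ⇒ V=28.7183 continue | (k=1,j=1): S=87.2933, (K−S)⁺=9.1667, hold=14.3339 ⇒ V=14.3339 continue  boundary S*=-
step 0: (k=0,j=0): S=77.0300, (K−S)⁺=19.4300, hold=21.6761 ⇒ V=21.6761 continue  boundary S*=-

price = 21.6761
boundary = - - 59.9816 67.9734 59.9816 67.9734
tree:
21.6761
28.7183 14.3339
36.4784 20.6653 7.6924
43.5306 28.4866 12.4841 2.6414
49.7537 36.4784 19.4634 5.1371 0.0000
55.2451 43.5306 28.4866 9.9907 0.0000 0.0000
60.0908 49.7537 36.4784 19.4300 0.0000 0.0000 0.0000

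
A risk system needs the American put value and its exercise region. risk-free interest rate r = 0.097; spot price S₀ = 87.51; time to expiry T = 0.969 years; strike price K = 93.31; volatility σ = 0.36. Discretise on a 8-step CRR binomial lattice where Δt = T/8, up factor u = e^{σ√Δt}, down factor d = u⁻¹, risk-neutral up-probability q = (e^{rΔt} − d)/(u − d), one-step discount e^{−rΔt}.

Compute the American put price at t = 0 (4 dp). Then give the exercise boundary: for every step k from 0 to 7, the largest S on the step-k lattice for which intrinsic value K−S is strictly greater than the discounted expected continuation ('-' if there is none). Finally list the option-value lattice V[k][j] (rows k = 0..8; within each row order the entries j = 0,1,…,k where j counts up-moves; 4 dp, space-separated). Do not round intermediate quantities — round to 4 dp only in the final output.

price = 12.4460
boundary = - - 68.1132 60.0922 68.1132 60.0922 68.1132 77.2048
tree:
12.4460
17.9912 7.5248
25.1968 11.6383 3.8351
33.2178 17.4453 6.4528 1.4653
40.2942 25.1968 10.5673 2.7376 0.3043
46.5373 33.2178 16.7089 5.0431 0.6358 0.0000
52.0453 40.2942 25.1968 9.1226 1.3285 0.0000 0.0000
56.9046 46.5373 33.2178 16.1052 2.7758 0.0000 0.0000 0.0000
61.1917 52.0453 40.2942 25.1968 5.8000 0.0000 0.0000 0.0000 0.0000

params: Δt=0.12112 u=1.13348 d=0.88224 q=0.51576 e^(-rΔt)=0.98832
t_8 payoffs: 61.1917 52.0453 40.2942 25.1968 5.8000 0.0000 0.0000 0.0000 0.0000
t_7: node(7,0) S=36.4054 payoff=56.9046 vs cont=55.8147 → 56.9046 [stop]  node(7,1) S=46.7727 payoff=46.5373 vs cont=45.4474 → 46.5373 [stop]  node(7,2) S=60.0922 payoff=33.2178 vs cont=32.1279 → 33.2178 [stop]  node(7,3) S=77.2048 payoff=16.1052 vs cont=15.0153 → 16.1052 [stop]  node(7,4) S=99.1907 payoff=0.0000 vs cont=2.7758 → 2.7758 [wait]  node(7,5) S=127.4375 payoff=0.0000 vs cont=0.0000 → 0.0000 [wait]  node(7,6) S=163.7281 payoff=0.0000 vs cont=0.0000 → 0.0000 [wait]  node(7,7) S=210.3534 payoff=0.0000 vs cont=0.0000 → 0.0000 [wait]  ⇒ S*(7)=77.2048
t_6: node(6,0) S=41.2647 payoff=52.0453 vs cont=50.9554 → 52.0453 [stop]  node(6,1) S=53.0158 payoff=40.2942 vs cont=39.2043 → 40.2942 [stop]  node(6,2) S=68.1132 payoff=25.1968 vs cont=24.1069 → 25.1968 [stop]  node(6,3) S=87.5100 payoff=5.8000 vs cont=9.1226 → 9.1226 [wait]  node(6,4) S=112.4304 payoff=0.0000 vs cont=1.3285 → 1.3285 [wait]  node(6,5) S=144.4476 payoff=0.0000 vs cont=0.0000 → 0.0000 [wait]  node(6,6) S=185.5823 payoff=0.0000 vs cont=0.0000 → 0.0000 [wait]  ⇒ S*(6)=68.1132
t_5: node(5,0) S=46.7727 payoff=46.5373 vs cont=45.4474 → 46.5373 [stop]  node(5,1) S=60.0922 payoff=33.2178 vs cont=32.1279 → 33.2178 [stop]  node(5,2) S=77.2048 payoff=16.1052 vs cont=16.7089 → 16.7089 [wait]  node(5,3) S=99.1907 payoff=0.0000 vs cont=5.0431 → 5.0431 [wait]  node(5,4) S=127.4375 payoff=0.0000 vs cont=0.6358 → 0.6358 [wait]  node(5,5) S=163.7281 payoff=0.0000 vs cont=0.0000 → 0.0000 [wait]  ⇒ S*(5)=60.0922
t_4: node(4,0) S=53.0158 payoff=40.2942 vs cont=39.2043 → 40.2942 [stop]  node(4,1) S=68.1132 payoff=25.1968 vs cont=24.4146 → 25.1968 [stop]  node(4,2) S=87.5100 payoff=5.8000 vs cont=10.5673 → 10.5673 [wait]  node(4,3) S=112.4304 payoff=0.0000 vs cont=2.7376 → 2.7376 [wait]  node(4,4) S=144.4476 payoff=0.0000 vs cont=0.3043 → 0.3043 [wait]  ⇒ S*(4)=68.1132
t_3: node(3,0) S=60.0922 payoff=33.2178 vs cont=32.1279 → 33.2178 [stop]  node(3,1) S=77.2048 payoff=16.1052 vs cont=17.4453 → 17.4453 [wait]  node(3,2) S=99.1907 payoff=0.0000 vs cont=6.4528 → 6.4528 [wait]  node(3,3) S=127.4375 payoff=0.0000 vs cont=1.4653 → 1.4653 [wait]  ⇒ S*(3)=60.0922
t_2: node(2,0) S=68.1132 payoff=25.1968 vs cont=24.7900 → 25.1968 [stop]  node(2,1) S=87.5100 payoff=5.8000 vs cont=11.6383 → 11.6383 [wait]  node(2,2) S=112.4304 payoff=0.0000 vs cont=3.8351 → 3.8351 [wait]  ⇒ S*(2)=68.1132
t_1: node(1,0) S=77.2048 payoff=16.1052 vs cont=17.9912 → 17.9912 [wait]  node(1,1) S=99.1907 payoff=0.0000 vs cont=7.5248 → 7.5248 [wait]  ⇒ S*(1)=-
t_0: node(0,0) S=87.5100 payoff=5.8000 vs cont=12.4460 → 12.4460 [wait]  ⇒ S*(0)=-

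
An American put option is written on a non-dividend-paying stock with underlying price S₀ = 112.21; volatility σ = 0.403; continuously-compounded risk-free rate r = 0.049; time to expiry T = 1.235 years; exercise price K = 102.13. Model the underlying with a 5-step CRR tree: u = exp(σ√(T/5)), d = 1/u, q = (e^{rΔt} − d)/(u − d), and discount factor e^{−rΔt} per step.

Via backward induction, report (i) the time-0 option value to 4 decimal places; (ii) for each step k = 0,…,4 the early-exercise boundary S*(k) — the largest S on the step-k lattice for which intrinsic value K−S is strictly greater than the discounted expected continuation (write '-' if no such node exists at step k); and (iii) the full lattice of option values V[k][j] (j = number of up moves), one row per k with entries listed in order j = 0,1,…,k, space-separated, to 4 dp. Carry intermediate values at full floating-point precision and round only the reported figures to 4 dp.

price = 12.5718
boundary = - - - 61.5291 75.1734
tree:
12.5718
19.2804 5.6313
28.6039 9.6805 1.3925
40.6009 16.3473 2.7120 0.0000
51.7687 26.9566 5.2817 0.0000 0.0000
60.9095 40.6009 10.2866 0.0000 0.0000 0.0000

Δt=0.24700  u=1.22175  d=0.81850  q=0.48029  discount=0.98797
step 5 (expiry): payoffs max(K−S,0) = 60.9095 40.6009 10.2866 0.0000 0.0000 0.0000
step 4: (k=4,j=0): S=50.3613, (K−S)⁺=51.7687, hold=50.5401 ⇒ V=51.7687 exercise | (k=4,j=1): S=75.1734, (K−S)⁺=26.9566, hold=25.7280 ⇒ V=26.9566 exercise | (k=4,j=2): S=112.2100, (K−S)⁺=0.0000, hold=5.2817 ⇒ V=5.2817 continue | (k=4,j=3): S=167.4939, (K−S)⁺=0.0000, hold=0.0000 ⇒ V=0.0000 continue | (k=4,j=4): S=250.0152, (K−S)⁺=0.0000, hold=0.0000 ⇒ V=0.0000 continue  boundary S*=75.1734
step 3: (k=3,j=0): S=61.5291, (K−S)⁺=40.6009, hold=39.3723 ⇒ V=40.6009 exercise | (k=3,j=1): S=91.8434, (K−S)⁺=10.2866, hold=16.3473 ⇒ V=16.3473 continue | (k=3,j=2): S=137.0930, (K−S)⁺=0.0000, hold=2.7120 ⇒ V=2.7120 continue | (k=3,j=3): S=204.6363, (K−S)⁺=0.0000, hold=0.0000 ⇒ V=0.0000 continue  boundary S*=61.5291
step 2: (k=2,j=0): S=75.1734, (K−S)⁺=26.9566, hold=28.6039 ⇒ V=28.6039 continue | (k=2,j=1): S=112.2100, (K−S)⁺=0.0000, hold=9.6805 ⇒ V=9.6805 continue | (k=2,j=2): S=167.4939, (K−S)⁺=0.0000, hold=1.3925 ⇒ V=1.3925 continue  boundary S*=-
step 1: (k=1,j=0): S=91.8434, (K−S)⁺=10.2866, hold=19.2804 ⇒ V=19.2804 continue | (k=1,j=1): S=137.0930, (K−S)⁺=0.0000, hold=5.6313 ⇒ V=5.6313 continue  boundary S*=-
step 0: (k=0,j=0): S=112.2100, (K−S)⁺=0.0000, hold=12.5718 ⇒ V=12.5718 continue  boundary S*=-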